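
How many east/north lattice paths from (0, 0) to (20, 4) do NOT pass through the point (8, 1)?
Number of paths = 6531

Total paths from (0, 0) to (20, 4): C(24, 20) = 10626. Paths through (8, 1): (paths (0, 0) → (8, 1)) × (paths (8, 1) → (20, 4)) = C(9, 8) · C(15, 12) = 9 · 455 = 4095. Avoidance count = 10626 − 4095 = 6531.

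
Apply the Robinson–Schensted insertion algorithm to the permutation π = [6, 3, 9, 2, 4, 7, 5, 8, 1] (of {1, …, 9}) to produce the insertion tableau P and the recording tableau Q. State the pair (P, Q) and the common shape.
P = [1, 4, 5, 8] / [2, 7] / [3, 9] / [6];  Q = [1, 3, 6, 8] / [2, 5] / [4, 7] / [9];  common shape = (4, 2, 2, 1)

Row-insert the values π_1, π_2, … into P one at a time, bumping the leftmost entry strictly greater than the inserted value down to the next row. The recording tableau Q records, in position (i, j), the step at which that cell was added to P.
  Insert 6 (step 1): P = [6];  Q = [1]
  Insert 3 (step 2): P = [3] / [6];  Q = [1] / [2]
  Insert 9 (step 3): P = [3, 9] / [6];  Q = [1, 3] / [2]
  Insert 2 (step 4): P = [2, 9] / [3] / [6];  Q = [1, 3] / [2] / [4]
  Insert 4 (step 5): P = [2, 4] / [3, 9] / [6];  Q = [1, 3] / [2, 5] / [4]
  Insert 7 (step 6): P = [2, 4, 7] / [3, 9] / [6];  Q = [1, 3, 6] / [2, 5] / [4]
  Insert 5 (step 7): P = [2, 4, 5] / [3, 7] / [6, 9];  Q = [1, 3, 6] / [2, 5] / [4, 7]
  Insert 8 (step 8): P = [2, 4, 5, 8] / [3, 7] / [6, 9];  Q = [1, 3, 6, 8] / [2, 5] / [4, 7]
  Insert 1 (step 9): P = [1, 4, 5, 8] / [2, 7] / [3, 9] / [6];  Q = [1, 3, 6, 8] / [2, 5] / [4, 7] / [9]
Final shape: (4, 2, 2, 1).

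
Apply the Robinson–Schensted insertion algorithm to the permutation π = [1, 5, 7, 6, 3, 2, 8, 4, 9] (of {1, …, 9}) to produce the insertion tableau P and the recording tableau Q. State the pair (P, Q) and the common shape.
P = [1, 2, 4, 8, 9] / [3, 6] / [5] / [7];  Q = [1, 2, 3, 7, 9] / [4, 8] / [5] / [6];  common shape = (5, 2, 1, 1)

Row-insert the values π_1, π_2, … into P one at a time, bumping the leftmost entry strictly greater than the inserted value down to the next row. The recording tableau Q records, in position (i, j), the step at which that cell was added to P.
  Insert 1 (step 1): P = [1];  Q = [1]
  Insert 5 (step 2): P = [1, 5];  Q = [1, 2]
  Insert 7 (step 3): P = [1, 5, 7];  Q = [1, 2, 3]
  Insert 6 (step 4): P = [1, 5, 6] / [7];  Q = [1, 2, 3] / [4]
  Insert 3 (step 5): P = [1, 3, 6] / [5] / [7];  Q = [1, 2, 3] / [4] / [5]
  Insert 2 (step 6): P = [1, 2, 6] / [3] / [5] / [7];  Q = [1, 2, 3] / [4] / [5] / [6]
  Insert 8 (step 7): P = [1, 2, 6, 8] / [3] / [5] / [7];  Q = [1, 2, 3, 7] / [4] / [5] / [6]
  Insert 4 (step 8): P = [1, 2, 4, 8] / [3, 6] / [5] / [7];  Q = [1, 2, 3, 7] / [4, 8] / [5] / [6]
  Insert 9 (step 9): P = [1, 2, 4, 8, 9] / [3, 6] / [5] / [7];  Q = [1, 2, 3, 7, 9] / [4, 8] / [5] / [6]
Final shape: (5, 2, 1, 1).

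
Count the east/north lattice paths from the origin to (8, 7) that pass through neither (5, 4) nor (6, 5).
Number of paths = 2655

Inclusion–exclusion. Total paths: C(15, 8) = 6435. Through P₁: C(9, 5)·C(6, 3) = 2520. Through P₂: C(11, 6)·C(4, 2) = 2772. Since P₁ is strictly southwest of P₂, a monotone path through both must visit P₁ then P₂; paths through both = C(9, 5)·C(2, 1)·C(4, 2) = 1512. Avoid both = 6435 − 2520 − 2772 + 1512 = 2655.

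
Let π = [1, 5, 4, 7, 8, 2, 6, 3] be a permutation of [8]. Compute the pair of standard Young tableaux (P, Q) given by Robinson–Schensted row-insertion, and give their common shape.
P = [1, 2, 3, 8] / [4, 6] / [5, 7];  Q = [1, 2, 4, 5] / [3, 7] / [6, 8];  common shape = (4, 2, 2)

Row-insert the values π_1, π_2, … into P one at a time, bumping the leftmost entry strictly greater than the inserted value down to the next row. The recording tableau Q records, in position (i, j), the step at which that cell was added to P.
  Insert 1 (step 1): P = [1];  Q = [1]
  Insert 5 (step 2): P = [1, 5];  Q = [1, 2]
  Insert 4 (step 3): P = [1, 4] / [5];  Q = [1, 2] / [3]
  Insert 7 (step 4): P = [1, 4, 7] / [5];  Q = [1, 2, 4] / [3]
  Insert 8 (step 5): P = [1, 4, 7, 8] / [5];  Q = [1, 2, 4, 5] / [3]
  Insert 2 (step 6): P = [1, 2, 7, 8] / [4] / [5];  Q = [1, 2, 4, 5] / [3] / [6]
  Insert 6 (step 7): P = [1, 2, 6, 8] / [4, 7] / [5];  Q = [1, 2, 4, 5] / [3, 7] / [6]
  Insert 3 (step 8): P = [1, 2, 3, 8] / [4, 6] / [5, 7];  Q = [1, 2, 4, 5] / [3, 7] / [6, 8]
Final shape: (4, 2, 2).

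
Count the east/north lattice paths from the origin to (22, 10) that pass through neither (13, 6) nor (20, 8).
Number of paths = 32324742

Inclusion–exclusion. Total paths: C(32, 22) = 64512240. Through P₁: C(19, 13)·C(13, 9) = 19399380. Through P₂: C(28, 20)·C(4, 2) = 18648630. Since P₁ is strictly southwest of P₂, a monotone path through both must visit P₁ then P₂; paths through both = C(19, 13)·C(9, 7)·C(4, 2) = 5860512. Avoid both = 64512240 − 19399380 − 18648630 + 5860512 = 32324742.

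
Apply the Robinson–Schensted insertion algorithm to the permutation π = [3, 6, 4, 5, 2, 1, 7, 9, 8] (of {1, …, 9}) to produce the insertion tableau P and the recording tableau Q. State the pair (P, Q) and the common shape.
P = [1, 4, 5, 7, 8] / [2, 9] / [3] / [6];  Q = [1, 2, 4, 7, 8] / [3, 9] / [5] / [6];  common shape = (5, 2, 1, 1)

Row-insert the values π_1, π_2, … into P one at a time, bumping the leftmost entry strictly greater than the inserted value down to the next row. The recording tableau Q records, in position (i, j), the step at which that cell was added to P.
  Insert 3 (step 1): P = [3];  Q = [1]
  Insert 6 (step 2): P = [3, 6];  Q = [1, 2]
  Insert 4 (step 3): P = [3, 4] / [6];  Q = [1, 2] / [3]
  Insert 5 (step 4): P = [3, 4, 5] / [6];  Q = [1, 2, 4] / [3]
  Insert 2 (step 5): P = [2, 4, 5] / [3] / [6];  Q = [1, 2, 4] / [3] / [5]
  Insert 1 (step 6): P = [1, 4, 5] / [2] / [3] / [6];  Q = [1, 2, 4] / [3] / [5] / [6]
  Insert 7 (step 7): P = [1, 4, 5, 7] / [2] / [3] / [6];  Q = [1, 2, 4, 7] / [3] / [5] / [6]
  Insert 9 (step 8): P = [1, 4, 5, 7, 9] / [2] / [3] / [6];  Q = [1, 2, 4, 7, 8] / [3] / [5] / [6]
  Insert 8 (step 9): P = [1, 4, 5, 7, 8] / [2, 9] / [3] / [6];  Q = [1, 2, 4, 7, 8] / [3, 9] / [5] / [6]
Final shape: (5, 2, 1, 1).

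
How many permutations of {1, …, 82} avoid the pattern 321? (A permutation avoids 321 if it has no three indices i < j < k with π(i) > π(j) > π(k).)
C_82 = 17526585015616776834735140517915655636396234280

These 321-avoiding permutations are counted by the Catalan number C_n = (1/(n + 1)) · C(2n, n). For n = 82: C_82 = (1/83) · C(164, 82) = 1454706556296192477283016662986999417820887445240/83 = 17526585015616776834735140517915655636396234280.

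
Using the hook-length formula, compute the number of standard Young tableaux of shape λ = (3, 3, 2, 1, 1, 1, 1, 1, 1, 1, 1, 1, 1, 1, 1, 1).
# SYT of shape (3, 3, 2, 1, 1, 1, 1, 1, 1, 1, 1, 1, 1, 1, 1, 1) = 74480

Hook-length formula: f^λ = n! / Π hook(c), product over all cells c of the Young diagram. For λ = (3, 3, 2, 1, 1, 1, 1, 1, 1, 1, 1, 1, 1, 1, 1, 1), n = 21 boxes. Hook lengths by row (left-to-right, top-to-bottom): [18, 4, 2]; [17, 3, 1]; [15, 1]; [13]; [12]; [11]; [10]; [9]; [8]; [7]; [6]; [5]; [4]; [3]; [2]; [1]. Product of hooks = 685968611328000. So f^λ = 21! / 685968611328000 = 51090942171709440000 / 685968611328000 = 74480.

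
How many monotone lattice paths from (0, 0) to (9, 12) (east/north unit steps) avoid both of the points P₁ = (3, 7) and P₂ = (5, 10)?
Number of paths = 211445

Inclusion–exclusion. Total paths: C(21, 9) = 293930. Through P₁: C(10, 3)·C(11, 6) = 55440. Through P₂: C(15, 5)·C(6, 4) = 45045. Since P₁ is strictly southwest of P₂, a monotone path through both must visit P₁ then P₂; paths through both = C(10, 3)·C(5, 2)·C(6, 4) = 18000. Avoid both = 293930 − 55440 − 45045 + 18000 = 211445.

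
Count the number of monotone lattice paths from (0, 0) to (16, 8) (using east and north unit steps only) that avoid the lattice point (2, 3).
Number of paths = 619191

Total paths from (0, 0) to (16, 8): C(24, 16) = 735471. Paths through (2, 3): (paths (0, 0) → (2, 3)) × (paths (2, 3) → (16, 8)) = C(5, 2) · C(19, 14) = 10 · 11628 = 116280. Avoidance count = 735471 − 116280 = 619191.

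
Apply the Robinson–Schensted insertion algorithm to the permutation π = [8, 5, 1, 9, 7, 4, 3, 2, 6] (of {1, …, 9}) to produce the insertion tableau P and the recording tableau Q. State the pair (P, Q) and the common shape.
P = [1, 2, 6] / [3, 7] / [4, 9] / [5] / [8];  Q = [1, 4, 9] / [2, 5] / [3, 6] / [7] / [8];  common shape = (3, 2, 2, 1, 1)

Row-insert the values π_1, π_2, … into P one at a time, bumping the leftmost entry strictly greater than the inserted value down to the next row. The recording tableau Q records, in position (i, j), the step at which that cell was added to P.
  Insert 8 (step 1): P = [8];  Q = [1]
  Insert 5 (step 2): P = [5] / [8];  Q = [1] / [2]
  Insert 1 (step 3): P = [1] / [5] / [8];  Q = [1] / [2] / [3]
  Insert 9 (step 4): P = [1, 9] / [5] / [8];  Q = [1, 4] / [2] / [3]
  Insert 7 (step 5): P = [1, 7] / [5, 9] / [8];  Q = [1, 4] / [2, 5] / [3]
  Insert 4 (step 6): P = [1, 4] / [5, 7] / [8, 9];  Q = [1, 4] / [2, 5] / [3, 6]
  Insert 3 (step 7): P = [1, 3] / [4, 7] / [5, 9] / [8];  Q = [1, 4] / [2, 5] / [3, 6] / [7]
  Insert 2 (step 8): P = [1, 2] / [3, 7] / [4, 9] / [5] / [8];  Q = [1, 4] / [2, 5] / [3, 6] / [7] / [8]
  Insert 6 (step 9): P = [1, 2, 6] / [3, 7] / [4, 9] / [5] / [8];  Q = [1, 4, 9] / [2, 5] / [3, 6] / [7] / [8]
Final shape: (3, 2, 2, 1, 1).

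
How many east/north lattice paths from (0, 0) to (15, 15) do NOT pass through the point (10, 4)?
Number of paths = 150745152

Total paths from (0, 0) to (15, 15): C(30, 15) = 155117520. Paths through (10, 4): (paths (0, 0) → (10, 4)) × (paths (10, 4) → (15, 15)) = C(14, 10) · C(16, 5) = 1001 · 4368 = 4372368. Avoidance count = 155117520 − 4372368 = 150745152.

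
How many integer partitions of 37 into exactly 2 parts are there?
p(37, 2 parts) = 18

Partitions of n into exactly k parts are in bijection with partitions of n − k into at most k parts (subtract 1 from each part). So p(37, exactly 2) = p(35, parts ≤ 2). Computing via the recurrence p(m, j) = p(m, j−1) + p(m−j, j) gives 18.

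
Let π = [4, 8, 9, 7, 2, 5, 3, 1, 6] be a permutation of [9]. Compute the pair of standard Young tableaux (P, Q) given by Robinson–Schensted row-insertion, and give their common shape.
P = [1, 3, 6] / [2, 5, 9] / [4] / [7] / [8];  Q = [1, 2, 3] / [4, 6, 9] / [5] / [7] / [8];  common shape = (3, 3, 1, 1, 1)

Row-insert the values π_1, π_2, … into P one at a time, bumping the leftmost entry strictly greater than the inserted value down to the next row. The recording tableau Q records, in position (i, j), the step at which that cell was added to P.
  Insert 4 (step 1): P = [4];  Q = [1]
  Insert 8 (step 2): P = [4, 8];  Q = [1, 2]
  Insert 9 (step 3): P = [4, 8, 9];  Q = [1, 2, 3]
  Insert 7 (step 4): P = [4, 7, 9] / [8];  Q = [1, 2, 3] / [4]
  Insert 2 (step 5): P = [2, 7, 9] / [4] / [8];  Q = [1, 2, 3] / [4] / [5]
  Insert 5 (step 6): P = [2, 5, 9] / [4, 7] / [8];  Q = [1, 2, 3] / [4, 6] / [5]
  Insert 3 (step 7): P = [2, 3, 9] / [4, 5] / [7] / [8];  Q = [1, 2, 3] / [4, 6] / [5] / [7]
  Insert 1 (step 8): P = [1, 3, 9] / [2, 5] / [4] / [7] / [8];  Q = [1, 2, 3] / [4, 6] / [5] / [7] / [8]
  Insert 6 (step 9): P = [1, 3, 6] / [2, 5, 9] / [4] / [7] / [8];  Q = [1, 2, 3] / [4, 6, 9] / [5] / [7] / [8]
Final shape: (3, 3, 1, 1, 1).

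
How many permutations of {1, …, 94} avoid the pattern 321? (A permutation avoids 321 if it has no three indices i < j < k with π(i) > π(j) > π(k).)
C_94 = 239993345518077005168915776623476723006280827488229600

These 321-avoiding permutations are counted by the Catalan number C_n = (1/(n + 1)) · C(2n, n). For n = 94: C_94 = (1/95) · C(188, 94) = 22799367824217315491046998779230288685596678611381812000/95 = 239993345518077005168915776623476723006280827488229600.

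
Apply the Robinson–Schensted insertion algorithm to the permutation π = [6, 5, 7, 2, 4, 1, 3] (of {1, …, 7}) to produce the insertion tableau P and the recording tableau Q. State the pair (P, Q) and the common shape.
P = [1, 3] / [2, 4] / [5, 7] / [6];  Q = [1, 3] / [2, 5] / [4, 7] / [6];  common shape = (2, 2, 2, 1)

Row-insert the values π_1, π_2, … into P one at a time, bumping the leftmost entry strictly greater than the inserted value down to the next row. The recording tableau Q records, in position (i, j), the step at which that cell was added to P.
  Insert 6 (step 1): P = [6];  Q = [1]
  Insert 5 (step 2): P = [5] / [6];  Q = [1] / [2]
  Insert 7 (step 3): P = [5, 7] / [6];  Q = [1, 3] / [2]
  Insert 2 (step 4): P = [2, 7] / [5] / [6];  Q = [1, 3] / [2] / [4]
  Insert 4 (step 5): P = [2, 4] / [5, 7] / [6];  Q = [1, 3] / [2, 5] / [4]
  Insert 1 (step 6): P = [1, 4] / [2, 7] / [5] / [6];  Q = [1, 3] / [2, 5] / [4] / [6]
  Insert 3 (step 7): P = [1, 3] / [2, 4] / [5, 7] / [6];  Q = [1, 3] / [2, 5] / [4, 7] / [6]
Final shape: (2, 2, 2, 1).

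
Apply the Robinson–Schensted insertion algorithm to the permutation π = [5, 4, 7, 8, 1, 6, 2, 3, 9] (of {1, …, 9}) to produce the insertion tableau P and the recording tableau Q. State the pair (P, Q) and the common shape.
P = [1, 2, 3, 9] / [4, 6, 8] / [5, 7];  Q = [1, 3, 4, 9] / [2, 6, 8] / [5, 7];  common shape = (4, 3, 2)

Row-insert the values π_1, π_2, … into P one at a time, bumping the leftmost entry strictly greater than the inserted value down to the next row. The recording tableau Q records, in position (i, j), the step at which that cell was added to P.
  Insert 5 (step 1): P = [5];  Q = [1]
  Insert 4 (step 2): P = [4] / [5];  Q = [1] / [2]
  Insert 7 (step 3): P = [4, 7] / [5];  Q = [1, 3] / [2]
  Insert 8 (step 4): P = [4, 7, 8] / [5];  Q = [1, 3, 4] / [2]
  Insert 1 (step 5): P = [1, 7, 8] / [4] / [5];  Q = [1, 3, 4] / [2] / [5]
  Insert 6 (step 6): P = [1, 6, 8] / [4, 7] / [5];  Q = [1, 3, 4] / [2, 6] / [5]
  Insert 2 (step 7): P = [1, 2, 8] / [4, 6] / [5, 7];  Q = [1, 3, 4] / [2, 6] / [5, 7]
  Insert 3 (step 8): P = [1, 2, 3] / [4, 6, 8] / [5, 7];  Q = [1, 3, 4] / [2, 6, 8] / [5, 7]
  Insert 9 (step 9): P = [1, 2, 3, 9] / [4, 6, 8] / [5, 7];  Q = [1, 3, 4, 9] / [2, 6, 8] / [5, 7]
Final shape: (4, 3, 2).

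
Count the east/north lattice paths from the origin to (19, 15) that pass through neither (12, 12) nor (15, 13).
Number of paths = 1132085760

Inclusion–exclusion. Total paths: C(34, 19) = 1855967520. Through P₁: C(24, 12)·C(10, 7) = 324498720. Through P₂: C(28, 15)·C(6, 4) = 561632400. Since P₁ is strictly southwest of P₂, a monotone path through both must visit P₁ then P₂; paths through both = C(24, 12)·C(4, 3)·C(6, 4) = 162249360. Avoid both = 1855967520 − 324498720 − 561632400 + 162249360 = 1132085760.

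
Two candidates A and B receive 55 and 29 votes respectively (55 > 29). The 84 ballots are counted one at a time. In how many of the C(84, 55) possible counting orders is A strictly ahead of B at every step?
Strict-lead orderings = 9138154633052788760352

Total orderings of the 84 votes with 55 for A: C(84, 55) = 29523268814478240610368. By the Bertrand ballot formula (Cycle Lemma / reflection principle), the number of orderings in which A is strictly ahead of B throughout is (p − q)/(p + q) · C(p + q, p) = (55 − 29)/(55 + 29) · 29523268814478240610368 = 9138154633052788760352.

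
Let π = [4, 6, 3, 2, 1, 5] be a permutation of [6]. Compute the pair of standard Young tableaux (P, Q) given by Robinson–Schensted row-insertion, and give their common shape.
P = [1, 5] / [2, 6] / [3] / [4];  Q = [1, 2] / [3, 6] / [4] / [5];  common shape = (2, 2, 1, 1)

Row-insert the values π_1, π_2, … into P one at a time, bumping the leftmost entry strictly greater than the inserted value down to the next row. The recording tableau Q records, in position (i, j), the step at which that cell was added to P.
  Insert 4 (step 1): P = [4];  Q = [1]
  Insert 6 (step 2): P = [4, 6];  Q = [1, 2]
  Insert 3 (step 3): P = [3, 6] / [4];  Q = [1, 2] / [3]
  Insert 2 (step 4): P = [2, 6] / [3] / [4];  Q = [1, 2] / [3] / [4]
  Insert 1 (step 5): P = [1, 6] / [2] / [3] / [4];  Q = [1, 2] / [3] / [4] / [5]
  Insert 5 (step 6): P = [1, 5] / [2, 6] / [3] / [4];  Q = [1, 2] / [3, 6] / [4] / [5]
Final shape: (2, 2, 1, 1).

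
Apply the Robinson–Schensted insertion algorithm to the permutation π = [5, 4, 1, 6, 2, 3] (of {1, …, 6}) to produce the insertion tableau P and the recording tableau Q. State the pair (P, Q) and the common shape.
P = [1, 2, 3] / [4, 6] / [5];  Q = [1, 4, 6] / [2, 5] / [3];  common shape = (3, 2, 1)

Row-insert the values π_1, π_2, … into P one at a time, bumping the leftmost entry strictly greater than the inserted value down to the next row. The recording tableau Q records, in position (i, j), the step at which that cell was added to P.
  Insert 5 (step 1): P = [5];  Q = [1]
  Insert 4 (step 2): P = [4] / [5];  Q = [1] / [2]
  Insert 1 (step 3): P = [1] / [4] / [5];  Q = [1] / [2] / [3]
  Insert 6 (step 4): P = [1, 6] / [4] / [5];  Q = [1, 4] / [2] / [3]
  Insert 2 (step 5): P = [1, 2] / [4, 6] / [5];  Q = [1, 4] / [2, 5] / [3]
  Insert 3 (step 6): P = [1, 2, 3] / [4, 6] / [5];  Q = [1, 4, 6] / [2, 5] / [3]
Final shape: (3, 2, 1).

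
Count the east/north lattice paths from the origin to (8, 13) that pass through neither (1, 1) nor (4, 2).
Number of paths = 93159

Inclusion–exclusion. Total paths: C(21, 8) = 203490. Through P₁: C(2, 1)·C(19, 7) = 100776. Through P₂: C(6, 4)·C(15, 4) = 20475. Since P₁ is strictly southwest of P₂, a monotone path through both must visit P₁ then P₂; paths through both = C(2, 1)·C(4, 3)·C(15, 4) = 10920. Avoid both = 203490 − 100776 − 20475 + 10920 = 93159.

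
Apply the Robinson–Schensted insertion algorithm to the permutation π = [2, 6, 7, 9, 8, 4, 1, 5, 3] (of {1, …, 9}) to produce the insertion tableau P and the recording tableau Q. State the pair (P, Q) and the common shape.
P = [1, 3, 5, 8] / [2, 4] / [6, 7] / [9];  Q = [1, 2, 3, 4] / [5, 8] / [6, 9] / [7];  common shape = (4, 2, 2, 1)

Row-insert the values π_1, π_2, … into P one at a time, bumping the leftmost entry strictly greater than the inserted value down to the next row. The recording tableau Q records, in position (i, j), the step at which that cell was added to P.
  Insert 2 (step 1): P = [2];  Q = [1]
  Insert 6 (step 2): P = [2, 6];  Q = [1, 2]
  Insert 7 (step 3): P = [2, 6, 7];  Q = [1, 2, 3]
  Insert 9 (step 4): P = [2, 6, 7, 9];  Q = [1, 2, 3, 4]
  Insert 8 (step 5): P = [2, 6, 7, 8] / [9];  Q = [1, 2, 3, 4] / [5]
  Insert 4 (step 6): P = [2, 4, 7, 8] / [6] / [9];  Q = [1, 2, 3, 4] / [5] / [6]
  Insert 1 (step 7): P = [1, 4, 7, 8] / [2] / [6] / [9];  Q = [1, 2, 3, 4] / [5] / [6] / [7]
  Insert 5 (step 8): P = [1, 4, 5, 8] / [2, 7] / [6] / [9];  Q = [1, 2, 3, 4] / [5, 8] / [6] / [7]
  Insert 3 (step 9): P = [1, 3, 5, 8] / [2, 4] / [6, 7] / [9];  Q = [1, 2, 3, 4] / [5, 8] / [6, 9] / [7]
Final shape: (4, 2, 2, 1).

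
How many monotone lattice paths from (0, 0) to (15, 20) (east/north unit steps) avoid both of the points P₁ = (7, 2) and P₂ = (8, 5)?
Number of paths = 2996769468

Inclusion–exclusion. Total paths: C(35, 15) = 3247943160. Through P₁: C(9, 7)·C(26, 8) = 56241900. Through P₂: C(13, 8)·C(22, 7) = 219490128. Since P₁ is strictly southwest of P₂, a monotone path through both must visit P₁ then P₂; paths through both = C(9, 7)·C(4, 1)·C(22, 7) = 24558336. Avoid both = 3247943160 − 56241900 − 219490128 + 24558336 = 2996769468.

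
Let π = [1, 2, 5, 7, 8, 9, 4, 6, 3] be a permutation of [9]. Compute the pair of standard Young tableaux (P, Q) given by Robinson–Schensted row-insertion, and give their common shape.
P = [1, 2, 3, 6, 8, 9] / [4, 7] / [5];  Q = [1, 2, 3, 4, 5, 6] / [7, 8] / [9];  common shape = (6, 2, 1)

Row-insert the values π_1, π_2, … into P one at a time, bumping the leftmost entry strictly greater than the inserted value down to the next row. The recording tableau Q records, in position (i, j), the step at which that cell was added to P.
  Insert 1 (step 1): P = [1];  Q = [1]
  Insert 2 (step 2): P = [1, 2];  Q = [1, 2]
  Insert 5 (step 3): P = [1, 2, 5];  Q = [1, 2, 3]
  Insert 7 (step 4): P = [1, 2, 5, 7];  Q = [1, 2, 3, 4]
  Insert 8 (step 5): P = [1, 2, 5, 7, 8];  Q = [1, 2, 3, 4, 5]
  Insert 9 (step 6): P = [1, 2, 5, 7, 8, 9];  Q = [1, 2, 3, 4, 5, 6]
  Insert 4 (step 7): P = [1, 2, 4, 7, 8, 9] / [5];  Q = [1, 2, 3, 4, 5, 6] / [7]
  Insert 6 (step 8): P = [1, 2, 4, 6, 8, 9] / [5, 7];  Q = [1, 2, 3, 4, 5, 6] / [7, 8]
  Insert 3 (step 9): P = [1, 2, 3, 6, 8, 9] / [4, 7] / [5];  Q = [1, 2, 3, 4, 5, 6] / [7, 8] / [9]
Final shape: (6, 2, 1).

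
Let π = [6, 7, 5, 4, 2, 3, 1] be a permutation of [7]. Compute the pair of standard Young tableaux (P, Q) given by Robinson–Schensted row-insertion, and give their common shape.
P = [1, 3] / [2, 7] / [4] / [5] / [6];  Q = [1, 2] / [3, 6] / [4] / [5] / [7];  common shape = (2, 2, 1, 1, 1)

Row-insert the values π_1, π_2, … into P one at a time, bumping the leftmost entry strictly greater than the inserted value down to the next row. The recording tableau Q records, in position (i, j), the step at which that cell was added to P.
  Insert 6 (step 1): P = [6];  Q = [1]
  Insert 7 (step 2): P = [6, 7];  Q = [1, 2]
  Insert 5 (step 3): P = [5, 7] / [6];  Q = [1, 2] / [3]
  Insert 4 (step 4): P = [4, 7] / [5] / [6];  Q = [1, 2] / [3] / [4]
  Insert 2 (step 5): P = [2, 7] / [4] / [5] / [6];  Q = [1, 2] / [3] / [4] / [5]
  Insert 3 (step 6): P = [2, 3] / [4, 7] / [5] / [6];  Q = [1, 2] / [3, 6] / [4] / [5]
  Insert 1 (step 7): P = [1, 3] / [2, 7] / [4] / [5] / [6];  Q = [1, 2] / [3, 6] / [4] / [5] / [7]
Final shape: (2, 2, 1, 1, 1).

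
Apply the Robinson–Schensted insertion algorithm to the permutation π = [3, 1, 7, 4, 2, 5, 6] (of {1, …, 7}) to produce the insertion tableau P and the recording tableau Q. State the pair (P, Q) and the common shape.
P = [1, 2, 5, 6] / [3, 4] / [7];  Q = [1, 3, 6, 7] / [2, 4] / [5];  common shape = (4, 2, 1)

Row-insert the values π_1, π_2, … into P one at a time, bumping the leftmost entry strictly greater than the inserted value down to the next row. The recording tableau Q records, in position (i, j), the step at which that cell was added to P.
  Insert 3 (step 1): P = [3];  Q = [1]
  Insert 1 (step 2): P = [1] / [3];  Q = [1] / [2]
  Insert 7 (step 3): P = [1, 7] / [3];  Q = [1, 3] / [2]
  Insert 4 (step 4): P = [1, 4] / [3, 7];  Q = [1, 3] / [2, 4]
  Insert 2 (step 5): P = [1, 2] / [3, 4] / [7];  Q = [1, 3] / [2, 4] / [5]
  Insert 5 (step 6): P = [1, 2, 5] / [3, 4] / [7];  Q = [1, 3, 6] / [2, 4] / [5]
  Insert 6 (step 7): P = [1, 2, 5, 6] / [3, 4] / [7];  Q = [1, 3, 6, 7] / [2, 4] / [5]
Final shape: (4, 2, 1).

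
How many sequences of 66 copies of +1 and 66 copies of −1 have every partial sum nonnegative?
C_66 = 5632681584560312734993915705849145100

These ballot sequences are counted by the Catalan number C_n = (1/(n + 1)) · C(2n, n). For n = 66: C_66 = (1/67) · C(132, 66) = 377389666165540953244592352291892721700/67 = 5632681584560312734993915705849145100.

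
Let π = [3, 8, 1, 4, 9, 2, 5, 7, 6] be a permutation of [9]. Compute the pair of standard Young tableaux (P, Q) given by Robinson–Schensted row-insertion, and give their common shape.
P = [1, 2, 5, 6] / [3, 4, 7] / [8, 9];  Q = [1, 2, 5, 8] / [3, 4, 7] / [6, 9];  common shape = (4, 3, 2)

Row-insert the values π_1, π_2, … into P one at a time, bumping the leftmost entry strictly greater than the inserted value down to the next row. The recording tableau Q records, in position (i, j), the step at which that cell was added to P.
  Insert 3 (step 1): P = [3];  Q = [1]
  Insert 8 (step 2): P = [3, 8];  Q = [1, 2]
  Insert 1 (step 3): P = [1, 8] / [3];  Q = [1, 2] / [3]
  Insert 4 (step 4): P = [1, 4] / [3, 8];  Q = [1, 2] / [3, 4]
  Insert 9 (step 5): P = [1, 4, 9] / [3, 8];  Q = [1, 2, 5] / [3, 4]
  Insert 2 (step 6): P = [1, 2, 9] / [3, 4] / [8];  Q = [1, 2, 5] / [3, 4] / [6]
  Insert 5 (step 7): P = [1, 2, 5] / [3, 4, 9] / [8];  Q = [1, 2, 5] / [3, 4, 7] / [6]
  Insert 7 (step 8): P = [1, 2, 5, 7] / [3, 4, 9] / [8];  Q = [1, 2, 5, 8] / [3, 4, 7] / [6]
  Insert 6 (step 9): P = [1, 2, 5, 6] / [3, 4, 7] / [8, 9];  Q = [1, 2, 5, 8] / [3, 4, 7] / [6, 9]
Final shape: (4, 3, 2).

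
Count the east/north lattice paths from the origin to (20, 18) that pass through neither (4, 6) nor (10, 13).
Number of paths = 24835962942

Inclusion–exclusion. Total paths: C(38, 20) = 33578000610. Through P₁: C(10, 4)·C(28, 16) = 6388568550. Through P₂: C(23, 10)·C(15, 10) = 3435630198. Since P₁ is strictly southwest of P₂, a monotone path through both must visit P₁ then P₂; paths through both = C(10, 4)·C(13, 6)·C(15, 10) = 1082161080. Avoid both = 33578000610 − 6388568550 − 3435630198 + 1082161080 = 24835962942.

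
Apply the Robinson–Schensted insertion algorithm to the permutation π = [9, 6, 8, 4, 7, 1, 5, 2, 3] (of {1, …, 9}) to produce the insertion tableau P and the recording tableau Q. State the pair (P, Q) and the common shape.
P = [1, 2, 3] / [4, 5] / [6, 7] / [8] / [9];  Q = [1, 3, 9] / [2, 5] / [4, 7] / [6] / [8];  common shape = (3, 2, 2, 1, 1)

Row-insert the values π_1, π_2, … into P one at a time, bumping the leftmost entry strictly greater than the inserted value down to the next row. The recording tableau Q records, in position (i, j), the step at which that cell was added to P.
  Insert 9 (step 1): P = [9];  Q = [1]
  Insert 6 (step 2): P = [6] / [9];  Q = [1] / [2]
  Insert 8 (step 3): P = [6, 8] / [9];  Q = [1, 3] / [2]
  Insert 4 (step 4): P = [4, 8] / [6] / [9];  Q = [1, 3] / [2] / [4]
  Insert 7 (step 5): P = [4, 7] / [6, 8] / [9];  Q = [1, 3] / [2, 5] / [4]
  Insert 1 (step 6): P = [1, 7] / [4, 8] / [6] / [9];  Q = [1, 3] / [2, 5] / [4] / [6]
  Insert 5 (step 7): P = [1, 5] / [4, 7] / [6, 8] / [9];  Q = [1, 3] / [2, 5] / [4, 7] / [6]
  Insert 2 (step 8): P = [1, 2] / [4, 5] / [6, 7] / [8] / [9];  Q = [1, 3] / [2, 5] / [4, 7] / [6] / [8]
  Insert 3 (step 9): P = [1, 2, 3] / [4, 5] / [6, 7] / [8] / [9];  Q = [1, 3, 9] / [2, 5] / [4, 7] / [6] / [8]
Final shape: (3, 2, 2, 1, 1).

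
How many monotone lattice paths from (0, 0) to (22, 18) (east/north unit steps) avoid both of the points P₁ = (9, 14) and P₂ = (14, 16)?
Number of paths = 105663573775

Inclusion–exclusion. Total paths: C(40, 22) = 113380261800. Through P₁: C(23, 9)·C(17, 13) = 1944912200. Through P₂: C(30, 14)·C(10, 8) = 6544020375. Since P₁ is strictly southwest of P₂, a monotone path through both must visit P₁ then P₂; paths through both = C(23, 9)·C(7, 5)·C(10, 8) = 772244550. Avoid both = 113380261800 − 1944912200 − 6544020375 + 772244550 = 105663573775.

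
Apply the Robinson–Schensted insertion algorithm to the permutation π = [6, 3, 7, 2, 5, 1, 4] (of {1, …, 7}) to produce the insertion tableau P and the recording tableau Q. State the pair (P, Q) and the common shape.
P = [1, 4] / [2, 5] / [3, 7] / [6];  Q = [1, 3] / [2, 5] / [4, 7] / [6];  common shape = (2, 2, 2, 1)

Row-insert the values π_1, π_2, … into P one at a time, bumping the leftmost entry strictly greater than the inserted value down to the next row. The recording tableau Q records, in position (i, j), the step at which that cell was added to P.
  Insert 6 (step 1): P = [6];  Q = [1]
  Insert 3 (step 2): P = [3] / [6];  Q = [1] / [2]
  Insert 7 (step 3): P = [3, 7] / [6];  Q = [1, 3] / [2]
  Insert 2 (step 4): P = [2, 7] / [3] / [6];  Q = [1, 3] / [2] / [4]
  Insert 5 (step 5): P = [2, 5] / [3, 7] / [6];  Q = [1, 3] / [2, 5] / [4]
  Insert 1 (step 6): P = [1, 5] / [2, 7] / [3] / [6];  Q = [1, 3] / [2, 5] / [4] / [6]
  Insert 4 (step 7): P = [1, 4] / [2, 5] / [3, 7] / [6];  Q = [1, 3] / [2, 5] / [4, 7] / [6]
Final shape: (2, 2, 2, 1).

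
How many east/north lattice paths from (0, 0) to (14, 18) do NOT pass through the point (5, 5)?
Number of paths = 346085760

Total paths from (0, 0) to (14, 18): C(32, 14) = 471435600. Paths through (5, 5): (paths (0, 0) → (5, 5)) × (paths (5, 5) → (14, 18)) = C(10, 5) · C(22, 9) = 252 · 497420 = 125349840. Avoidance count = 471435600 − 125349840 = 346085760.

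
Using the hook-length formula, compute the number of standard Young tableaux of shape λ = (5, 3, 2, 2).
# SYT of shape (5, 3, 2, 2) = 4455

Hook-length formula: f^λ = n! / Π hook(c), product over all cells c of the Young diagram. For λ = (5, 3, 2, 2), n = 12 boxes. Hook lengths by row (left-to-right, top-to-bottom): [8, 7, 4, 2, 1]; [5, 4, 1]; [3, 2]; [2, 1]. Product of hooks = 107520. So f^λ = 12! / 107520 = 479001600 / 107520 = 4455.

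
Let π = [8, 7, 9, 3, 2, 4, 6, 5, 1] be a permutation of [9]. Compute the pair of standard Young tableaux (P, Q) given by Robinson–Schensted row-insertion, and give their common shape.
P = [1, 4, 5] / [2, 6] / [3, 9] / [7] / [8];  Q = [1, 3, 7] / [2, 6] / [4, 8] / [5] / [9];  common shape = (3, 2, 2, 1, 1)

Row-insert the values π_1, π_2, … into P one at a time, bumping the leftmost entry strictly greater than the inserted value down to the next row. The recording tableau Q records, in position (i, j), the step at which that cell was added to P.
  Insert 8 (step 1): P = [8];  Q = [1]
  Insert 7 (step 2): P = [7] / [8];  Q = [1] / [2]
  Insert 9 (step 3): P = [7, 9] / [8];  Q = [1, 3] / [2]
  Insert 3 (step 4): P = [3, 9] / [7] / [8];  Q = [1, 3] / [2] / [4]
  Insert 2 (step 5): P = [2, 9] / [3] / [7] / [8];  Q = [1, 3] / [2] / [4] / [5]
  Insert 4 (step 6): P = [2, 4] / [3, 9] / [7] / [8];  Q = [1, 3] / [2, 6] / [4] / [5]
  Insert 6 (step 7): P = [2, 4, 6] / [3, 9] / [7] / [8];  Q = [1, 3, 7] / [2, 6] / [4] / [5]
  Insert 5 (step 8): P = [2, 4, 5] / [3, 6] / [7, 9] / [8];  Q = [1, 3, 7] / [2, 6] / [4, 8] / [5]
  Insert 1 (step 9): P = [1, 4, 5] / [2, 6] / [3, 9] / [7] / [8];  Q = [1, 3, 7] / [2, 6] / [4, 8] / [5] / [9]
Final shape: (3, 2, 2, 1, 1).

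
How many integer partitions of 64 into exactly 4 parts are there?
p(64, 4 parts) = 1906

Partitions of n into exactly k parts are in bijection with partitions of n − k into at most k parts (subtract 1 from each part). So p(64, exactly 4) = p(60, parts ≤ 4). Computing via the recurrence p(m, j) = p(m, j−1) + p(m−j, j) gives 1906.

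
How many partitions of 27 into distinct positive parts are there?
q(27) = 192

A partition into distinct parts is a strictly decreasing sequence summing to n. The recurrence d(n, m) = d(n, m−1) + d(n−m, m−1) (use part m at most once) with q(n) = d(n, n) gives q(27) = 192. (Euler's theorem: # distinct-part partitions = # odd-part partitions.)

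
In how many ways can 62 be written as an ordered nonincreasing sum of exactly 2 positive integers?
p(62, 2 parts) = 31

Partitions of n into exactly k parts are in bijection with partitions of n − k into at most k parts (subtract 1 from each part). So p(62, exactly 2) = p(60, parts ≤ 2). Computing via the recurrence p(m, j) = p(m, j−1) + p(m−j, j) gives 31.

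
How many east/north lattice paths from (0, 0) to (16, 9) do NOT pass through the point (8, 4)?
Number of paths = 1405910

Total paths from (0, 0) to (16, 9): C(25, 16) = 2042975. Paths through (8, 4): (paths (0, 0) → (8, 4)) × (paths (8, 4) → (16, 9)) = C(12, 8) · C(13, 8) = 495 · 1287 = 637065. Avoidance count = 2042975 − 637065 = 1405910.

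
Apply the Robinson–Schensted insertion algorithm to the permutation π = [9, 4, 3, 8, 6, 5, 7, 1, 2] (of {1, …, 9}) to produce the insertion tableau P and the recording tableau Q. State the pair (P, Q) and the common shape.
P = [1, 2, 7] / [3, 5] / [4, 6] / [8] / [9];  Q = [1, 4, 7] / [2, 5] / [3, 9] / [6] / [8];  common shape = (3, 2, 2, 1, 1)

Row-insert the values π_1, π_2, … into P one at a time, bumping the leftmost entry strictly greater than the inserted value down to the next row. The recording tableau Q records, in position (i, j), the step at which that cell was added to P.
  Insert 9 (step 1): P = [9];  Q = [1]
  Insert 4 (step 2): P = [4] / [9];  Q = [1] / [2]
  Insert 3 (step 3): P = [3] / [4] / [9];  Q = [1] / [2] / [3]
  Insert 8 (step 4): P = [3, 8] / [4] / [9];  Q = [1, 4] / [2] / [3]
  Insert 6 (step 5): P = [3, 6] / [4, 8] / [9];  Q = [1, 4] / [2, 5] / [3]
  Insert 5 (step 6): P = [3, 5] / [4, 6] / [8] / [9];  Q = [1, 4] / [2, 5] / [3] / [6]
  Insert 7 (step 7): P = [3, 5, 7] / [4, 6] / [8] / [9];  Q = [1, 4, 7] / [2, 5] / [3] / [6]
  Insert 1 (step 8): P = [1, 5, 7] / [3, 6] / [4] / [8] / [9];  Q = [1, 4, 7] / [2, 5] / [3] / [6] / [8]
  Insert 2 (step 9): P = [1, 2, 7] / [3, 5] / [4, 6] / [8] / [9];  Q = [1, 4, 7] / [2, 5] / [3, 9] / [6] / [8]
Final shape: (3, 2, 2, 1, 1).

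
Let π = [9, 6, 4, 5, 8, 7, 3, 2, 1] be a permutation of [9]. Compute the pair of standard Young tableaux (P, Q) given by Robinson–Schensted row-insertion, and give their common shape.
P = [1, 5, 7] / [2, 8] / [3] / [4] / [6] / [9];  Q = [1, 4, 5] / [2, 6] / [3] / [7] / [8] / [9];  common shape = (3, 2, 1, 1, 1, 1)

Row-insert the values π_1, π_2, … into P one at a time, bumping the leftmost entry strictly greater than the inserted value down to the next row. The recording tableau Q records, in position (i, j), the step at which that cell was added to P.
  Insert 9 (step 1): P = [9];  Q = [1]
  Insert 6 (step 2): P = [6] / [9];  Q = [1] / [2]
  Insert 4 (step 3): P = [4] / [6] / [9];  Q = [1] / [2] / [3]
  Insert 5 (step 4): P = [4, 5] / [6] / [9];  Q = [1, 4] / [2] / [3]
  Insert 8 (step 5): P = [4, 5, 8] / [6] / [9];  Q = [1, 4, 5] / [2] / [3]
  Insert 7 (step 6): P = [4, 5, 7] / [6, 8] / [9];  Q = [1, 4, 5] / [2, 6] / [3]
  Insert 3 (step 7): P = [3, 5, 7] / [4, 8] / [6] / [9];  Q = [1, 4, 5] / [2, 6] / [3] / [7]
  Insert 2 (step 8): P = [2, 5, 7] / [3, 8] / [4] / [6] / [9];  Q = [1, 4, 5] / [2, 6] / [3] / [7] / [8]
  Insert 1 (step 9): P = [1, 5, 7] / [2, 8] / [3] / [4] / [6] / [9];  Q = [1, 4, 5] / [2, 6] / [3] / [7] / [8] / [9]
Final shape: (3, 2, 1, 1, 1, 1).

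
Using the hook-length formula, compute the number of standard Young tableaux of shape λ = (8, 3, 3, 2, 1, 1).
# SYT of shape (8, 3, 3, 2, 1, 1) = 6361740

Hook-length formula: f^λ = n! / Π hook(c), product over all cells c of the Young diagram. For λ = (8, 3, 3, 2, 1, 1), n = 18 boxes. Hook lengths by row (left-to-right, top-to-bottom): [13, 10, 8, 5, 4, 3, 2, 1]; [7, 4, 2]; [6, 3, 1]; [4, 1]; [2]; [1]. Product of hooks = 1006387200. So f^λ = 18! / 1006387200 = 6402373705728000 / 1006387200 = 6361740.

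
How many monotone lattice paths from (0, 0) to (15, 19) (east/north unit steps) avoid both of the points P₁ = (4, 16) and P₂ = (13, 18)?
Number of paths = 1236244140

Inclusion–exclusion. Total paths: C(34, 15) = 1855967520. Through P₁: C(20, 4)·C(14, 11) = 1763580. Through P₂: C(31, 13)·C(3, 2) = 618759225. Since P₁ is strictly southwest of P₂, a monotone path through both must visit P₁ then P₂; paths through both = C(20, 4)·C(11, 9)·C(3, 2) = 799425. Avoid both = 1855967520 − 1763580 − 618759225 + 799425 = 1236244140.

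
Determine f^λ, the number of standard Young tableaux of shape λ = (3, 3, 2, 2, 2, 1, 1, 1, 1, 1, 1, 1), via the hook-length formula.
# SYT of shape (3, 3, 2, 2, 2, 1, 1, 1, 1, 1, 1, 1) = 372096

Hook-length formula: f^λ = n! / Π hook(c), product over all cells c of the Young diagram. For λ = (3, 3, 2, 2, 2, 1, 1, 1, 1, 1, 1, 1), n = 19 boxes. Hook lengths by row (left-to-right, top-to-bottom): [14, 6, 2]; [13, 5, 1]; [11, 3]; [10, 2]; [9, 1]; [7]; [6]; [5]; [4]; [3]; [2]; [1]. Product of hooks = 326918592000. So f^λ = 19! / 326918592000 = 121645100408832000 / 326918592000 = 372096.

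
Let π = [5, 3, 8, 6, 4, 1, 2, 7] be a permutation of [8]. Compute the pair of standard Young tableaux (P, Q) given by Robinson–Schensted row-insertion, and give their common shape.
P = [1, 2, 7] / [3, 4] / [5, 6] / [8];  Q = [1, 3, 8] / [2, 4] / [5, 7] / [6];  common shape = (3, 2, 2, 1)

Row-insert the values π_1, π_2, … into P one at a time, bumping the leftmost entry strictly greater than the inserted value down to the next row. The recording tableau Q records, in position (i, j), the step at which that cell was added to P.
  Insert 5 (step 1): P = [5];  Q = [1]
  Insert 3 (step 2): P = [3] / [5];  Q = [1] / [2]
  Insert 8 (step 3): P = [3, 8] / [5];  Q = [1, 3] / [2]
  Insert 6 (step 4): P = [3, 6] / [5, 8];  Q = [1, 3] / [2, 4]
  Insert 4 (step 5): P = [3, 4] / [5, 6] / [8];  Q = [1, 3] / [2, 4] / [5]
  Insert 1 (step 6): P = [1, 4] / [3, 6] / [5] / [8];  Q = [1, 3] / [2, 4] / [5] / [6]
  Insert 2 (step 7): P = [1, 2] / [3, 4] / [5, 6] / [8];  Q = [1, 3] / [2, 4] / [5, 7] / [6]
  Insert 7 (step 8): P = [1, 2, 7] / [3, 4] / [5, 6] / [8];  Q = [1, 3, 8] / [2, 4] / [5, 7] / [6]
Final shape: (3, 2, 2, 1).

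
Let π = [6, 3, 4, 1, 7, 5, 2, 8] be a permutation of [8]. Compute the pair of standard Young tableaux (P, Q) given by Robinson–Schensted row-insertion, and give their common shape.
P = [1, 2, 5, 8] / [3, 4] / [6, 7];  Q = [1, 3, 5, 8] / [2, 6] / [4, 7];  common shape = (4, 2, 2)

Row-insert the values π_1, π_2, … into P one at a time, bumping the leftmost entry strictly greater than the inserted value down to the next row. The recording tableau Q records, in position (i, j), the step at which that cell was added to P.
  Insert 6 (step 1): P = [6];  Q = [1]
  Insert 3 (step 2): P = [3] / [6];  Q = [1] / [2]
  Insert 4 (step 3): P = [3, 4] / [6];  Q = [1, 3] / [2]
  Insert 1 (step 4): P = [1, 4] / [3] / [6];  Q = [1, 3] / [2] / [4]
  Insert 7 (step 5): P = [1, 4, 7] / [3] / [6];  Q = [1, 3, 5] / [2] / [4]
  Insert 5 (step 6): P = [1, 4, 5] / [3, 7] / [6];  Q = [1, 3, 5] / [2, 6] / [4]
  Insert 2 (step 7): P = [1, 2, 5] / [3, 4] / [6, 7];  Q = [1, 3, 5] / [2, 6] / [4, 7]
  Insert 8 (step 8): P = [1, 2, 5, 8] / [3, 4] / [6, 7];  Q = [1, 3, 5, 8] / [2, 6] / [4, 7]
Final shape: (4, 2, 2).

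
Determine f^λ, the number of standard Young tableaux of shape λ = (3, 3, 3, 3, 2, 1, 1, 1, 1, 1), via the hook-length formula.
# SYT of shape (3, 3, 3, 3, 2, 1, 1, 1, 1, 1) = 1410864

Hook-length formula: f^λ = n! / Π hook(c), product over all cells c of the Young diagram. For λ = (3, 3, 3, 3, 2, 1, 1, 1, 1, 1), n = 19 boxes. Hook lengths by row (left-to-right, top-to-bottom): [12, 6, 4]; [11, 5, 3]; [10, 4, 2]; [9, 3, 1]; [7, 1]; [5]; [4]; [3]; [2]; [1]. Product of hooks = 86220288000. So f^λ = 19! / 86220288000 = 121645100408832000 / 86220288000 = 1410864.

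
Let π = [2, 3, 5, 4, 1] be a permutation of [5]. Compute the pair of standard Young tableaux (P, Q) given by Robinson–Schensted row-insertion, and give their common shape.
P = [1, 3, 4] / [2] / [5];  Q = [1, 2, 3] / [4] / [5];  common shape = (3, 1, 1)

Row-insert the values π_1, π_2, … into P one at a time, bumping the leftmost entry strictly greater than the inserted value down to the next row. The recording tableau Q records, in position (i, j), the step at which that cell was added to P.
  Insert 2 (step 1): P = [2];  Q = [1]
  Insert 3 (step 2): P = [2, 3];  Q = [1, 2]
  Insert 5 (step 3): P = [2, 3, 5];  Q = [1, 2, 3]
  Insert 4 (step 4): P = [2, 3, 4] / [5];  Q = [1, 2, 3] / [4]
  Insert 1 (step 5): P = [1, 3, 4] / [2] / [5];  Q = [1, 2, 3] / [4] / [5]
Final shape: (3, 1, 1).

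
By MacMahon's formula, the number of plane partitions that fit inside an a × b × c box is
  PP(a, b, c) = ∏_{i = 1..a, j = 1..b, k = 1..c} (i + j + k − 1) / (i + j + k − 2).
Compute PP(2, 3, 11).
PP(2, 3, 11) = 41405

Evaluate the triple product over i = 1..2, j = 1..3, k = 1..11. The factors are (2/1) · (3/2) · (4/3) · (5/4) · (6/5) · (7/6) · (8/7) · (9/8) · … (66 factors total). The numerators and denominators telescope so the product is an integer; carrying out the multiplication exactly gives PP(2, 3, 11) = 41405.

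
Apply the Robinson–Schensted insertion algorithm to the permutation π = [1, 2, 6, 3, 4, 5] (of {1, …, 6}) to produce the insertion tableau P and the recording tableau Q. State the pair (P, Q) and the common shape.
P = [1, 2, 3, 4, 5] / [6];  Q = [1, 2, 3, 5, 6] / [4];  common shape = (5, 1)

Row-insert the values π_1, π_2, … into P one at a time, bumping the leftmost entry strictly greater than the inserted value down to the next row. The recording tableau Q records, in position (i, j), the step at which that cell was added to P.
  Insert 1 (step 1): P = [1];  Q = [1]
  Insert 2 (step 2): P = [1, 2];  Q = [1, 2]
  Insert 6 (step 3): P = [1, 2, 6];  Q = [1, 2, 3]
  Insert 3 (step 4): P = [1, 2, 3] / [6];  Q = [1, 2, 3] / [4]
  Insert 4 (step 5): P = [1, 2, 3, 4] / [6];  Q = [1, 2, 3, 5] / [4]
  Insert 5 (step 6): P = [1, 2, 3, 4, 5] / [6];  Q = [1, 2, 3, 5, 6] / [4]
Final shape: (5, 1).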